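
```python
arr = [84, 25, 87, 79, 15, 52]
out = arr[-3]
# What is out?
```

arr has length 6. Negative index -3 maps to positive index 6 + (-3) = 3. arr[3] = 79.

79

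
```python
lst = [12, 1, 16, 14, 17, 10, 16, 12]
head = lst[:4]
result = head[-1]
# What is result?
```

lst has length 8. The slice lst[:4] selects indices [0, 1, 2, 3] (0->12, 1->1, 2->16, 3->14), giving [12, 1, 16, 14]. So head = [12, 1, 16, 14]. Then head[-1] = 14.

14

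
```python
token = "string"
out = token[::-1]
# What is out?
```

token has length 6. The slice token[::-1] selects indices [5, 4, 3, 2, 1, 0] (5->'g', 4->'n', 3->'i', 2->'r', 1->'t', 0->'s'), giving 'gnirts'.

'gnirts'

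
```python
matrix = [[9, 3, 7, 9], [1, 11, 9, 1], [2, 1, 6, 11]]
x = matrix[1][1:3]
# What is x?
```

matrix[1] = [1, 11, 9, 1]. matrix[1] has length 4. The slice matrix[1][1:3] selects indices [1, 2] (1->11, 2->9), giving [11, 9].

[11, 9]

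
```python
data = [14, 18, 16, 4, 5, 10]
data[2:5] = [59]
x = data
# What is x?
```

data starts as [14, 18, 16, 4, 5, 10] (length 6). The slice data[2:5] covers indices [2, 3, 4] with values [16, 4, 5]. Replacing that slice with [59] (different length) produces [14, 18, 59, 10].

[14, 18, 59, 10]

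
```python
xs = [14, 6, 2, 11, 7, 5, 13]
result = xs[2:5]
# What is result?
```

xs has length 7. The slice xs[2:5] selects indices [2, 3, 4] (2->2, 3->11, 4->7), giving [2, 11, 7].

[2, 11, 7]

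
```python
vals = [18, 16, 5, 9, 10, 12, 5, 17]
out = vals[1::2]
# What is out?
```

vals has length 8. The slice vals[1::2] selects indices [1, 3, 5, 7] (1->16, 3->9, 5->12, 7->17), giving [16, 9, 12, 17].

[16, 9, 12, 17]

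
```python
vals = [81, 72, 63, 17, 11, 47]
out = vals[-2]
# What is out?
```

vals has length 6. Negative index -2 maps to positive index 6 + (-2) = 4. vals[4] = 11.

11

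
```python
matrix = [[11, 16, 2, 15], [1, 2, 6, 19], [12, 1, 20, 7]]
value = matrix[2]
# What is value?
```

matrix has 3 rows. Row 2 is [12, 1, 20, 7].

[12, 1, 20, 7]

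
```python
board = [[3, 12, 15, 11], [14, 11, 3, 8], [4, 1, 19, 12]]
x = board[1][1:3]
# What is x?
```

board[1] = [14, 11, 3, 8]. board[1] has length 4. The slice board[1][1:3] selects indices [1, 2] (1->11, 2->3), giving [11, 3].

[11, 3]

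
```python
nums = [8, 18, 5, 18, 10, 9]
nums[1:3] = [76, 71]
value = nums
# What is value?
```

nums starts as [8, 18, 5, 18, 10, 9] (length 6). The slice nums[1:3] covers indices [1, 2] with values [18, 5]. Replacing that slice with [76, 71] (same length) produces [8, 76, 71, 18, 10, 9].

[8, 76, 71, 18, 10, 9]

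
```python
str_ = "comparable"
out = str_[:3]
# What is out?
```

str_ has length 10. The slice str_[:3] selects indices [0, 1, 2] (0->'c', 1->'o', 2->'m'), giving 'com'.

'com'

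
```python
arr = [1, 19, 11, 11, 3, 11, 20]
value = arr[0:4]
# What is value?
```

arr has length 7. The slice arr[0:4] selects indices [0, 1, 2, 3] (0->1, 1->19, 2->11, 3->11), giving [1, 19, 11, 11].

[1, 19, 11, 11]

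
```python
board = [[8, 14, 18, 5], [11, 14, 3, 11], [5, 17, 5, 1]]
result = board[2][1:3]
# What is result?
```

board[2] = [5, 17, 5, 1]. board[2] has length 4. The slice board[2][1:3] selects indices [1, 2] (1->17, 2->5), giving [17, 5].

[17, 5]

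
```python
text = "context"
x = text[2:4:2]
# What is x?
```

text has length 7. The slice text[2:4:2] selects indices [2] (2->'n'), giving 'n'.

'n'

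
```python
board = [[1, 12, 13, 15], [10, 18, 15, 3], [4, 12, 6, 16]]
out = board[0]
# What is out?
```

board has 3 rows. Row 0 is [1, 12, 13, 15].

[1, 12, 13, 15]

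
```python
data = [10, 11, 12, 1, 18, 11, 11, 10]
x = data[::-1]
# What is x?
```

data has length 8. The slice data[::-1] selects indices [7, 6, 5, 4, 3, 2, 1, 0] (7->10, 6->11, 5->11, 4->18, 3->1, 2->12, 1->11, 0->10), giving [10, 11, 11, 18, 1, 12, 11, 10].

[10, 11, 11, 18, 1, 12, 11, 10]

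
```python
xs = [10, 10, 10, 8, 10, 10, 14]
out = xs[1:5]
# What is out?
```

xs has length 7. The slice xs[1:5] selects indices [1, 2, 3, 4] (1->10, 2->10, 3->8, 4->10), giving [10, 10, 8, 10].

[10, 10, 8, 10]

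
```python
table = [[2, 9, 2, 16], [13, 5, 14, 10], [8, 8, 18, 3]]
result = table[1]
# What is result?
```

table has 3 rows. Row 1 is [13, 5, 14, 10].

[13, 5, 14, 10]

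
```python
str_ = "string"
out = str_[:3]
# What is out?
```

str_ has length 6. The slice str_[:3] selects indices [0, 1, 2] (0->'s', 1->'t', 2->'r'), giving 'str'.

'str'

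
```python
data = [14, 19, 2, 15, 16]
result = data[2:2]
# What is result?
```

data has length 5. The slice data[2:2] resolves to an empty index range, so the result is [].

[]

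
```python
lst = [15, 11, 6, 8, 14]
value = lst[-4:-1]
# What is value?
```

lst has length 5. The slice lst[-4:-1] selects indices [1, 2, 3] (1->11, 2->6, 3->8), giving [11, 6, 8].

[11, 6, 8]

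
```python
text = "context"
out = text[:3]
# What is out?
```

text has length 7. The slice text[:3] selects indices [0, 1, 2] (0->'c', 1->'o', 2->'n'), giving 'con'.

'con'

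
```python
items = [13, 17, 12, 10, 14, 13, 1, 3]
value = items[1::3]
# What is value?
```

items has length 8. The slice items[1::3] selects indices [1, 4, 7] (1->17, 4->14, 7->3), giving [17, 14, 3].

[17, 14, 3]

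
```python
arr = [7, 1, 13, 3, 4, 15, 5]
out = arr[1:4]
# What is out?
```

arr has length 7. The slice arr[1:4] selects indices [1, 2, 3] (1->1, 2->13, 3->3), giving [1, 13, 3].

[1, 13, 3]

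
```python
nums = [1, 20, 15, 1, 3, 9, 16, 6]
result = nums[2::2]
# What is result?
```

nums has length 8. The slice nums[2::2] selects indices [2, 4, 6] (2->15, 4->3, 6->16), giving [15, 3, 16].

[15, 3, 16]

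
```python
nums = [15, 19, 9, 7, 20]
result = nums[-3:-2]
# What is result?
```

nums has length 5. The slice nums[-3:-2] selects indices [2] (2->9), giving [9].

[9]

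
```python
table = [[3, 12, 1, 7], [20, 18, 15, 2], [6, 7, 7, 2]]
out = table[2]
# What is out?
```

table has 3 rows. Row 2 is [6, 7, 7, 2].

[6, 7, 7, 2]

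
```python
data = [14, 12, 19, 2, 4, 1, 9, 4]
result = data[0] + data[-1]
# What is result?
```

data has length 8. data[0] = 14.
data has length 8. Negative index -1 maps to positive index 8 + (-1) = 7. data[7] = 4.
Sum: 14 + 4 = 18.

18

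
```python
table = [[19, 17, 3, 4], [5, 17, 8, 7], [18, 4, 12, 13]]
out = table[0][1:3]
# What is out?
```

table[0] = [19, 17, 3, 4]. table[0] has length 4. The slice table[0][1:3] selects indices [1, 2] (1->17, 2->3), giving [17, 3].

[17, 3]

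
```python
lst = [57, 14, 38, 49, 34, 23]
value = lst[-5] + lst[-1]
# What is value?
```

lst has length 6. Negative index -5 maps to positive index 6 + (-5) = 1. lst[1] = 14.
lst has length 6. Negative index -1 maps to positive index 6 + (-1) = 5. lst[5] = 23.
Sum: 14 + 23 = 37.

37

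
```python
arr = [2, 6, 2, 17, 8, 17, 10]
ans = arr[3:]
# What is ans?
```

arr has length 7. The slice arr[3:] selects indices [3, 4, 5, 6] (3->17, 4->8, 5->17, 6->10), giving [17, 8, 17, 10].

[17, 8, 17, 10]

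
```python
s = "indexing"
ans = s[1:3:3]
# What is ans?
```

s has length 8. The slice s[1:3:3] selects indices [1] (1->'n'), giving 'n'.

'n'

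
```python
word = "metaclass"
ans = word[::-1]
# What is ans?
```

word has length 9. The slice word[::-1] selects indices [8, 7, 6, 5, 4, 3, 2, 1, 0] (8->'s', 7->'s', 6->'a', 5->'l', 4->'c', 3->'a', 2->'t', 1->'e', 0->'m'), giving 'ssalcatem'.

'ssalcatem'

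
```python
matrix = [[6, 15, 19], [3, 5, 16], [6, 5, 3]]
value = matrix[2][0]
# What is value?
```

matrix[2] = [6, 5, 3]. Taking column 0 of that row yields 6.

6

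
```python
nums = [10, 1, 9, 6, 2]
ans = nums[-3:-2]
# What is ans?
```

nums has length 5. The slice nums[-3:-2] selects indices [2] (2->9), giving [9].

[9]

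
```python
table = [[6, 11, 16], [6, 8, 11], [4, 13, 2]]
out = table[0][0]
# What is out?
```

table[0] = [6, 11, 16]. Taking column 0 of that row yields 6.

6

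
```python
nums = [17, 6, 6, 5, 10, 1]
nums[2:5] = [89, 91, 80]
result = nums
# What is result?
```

nums starts as [17, 6, 6, 5, 10, 1] (length 6). The slice nums[2:5] covers indices [2, 3, 4] with values [6, 5, 10]. Replacing that slice with [89, 91, 80] (same length) produces [17, 6, 89, 91, 80, 1].

[17, 6, 89, 91, 80, 1]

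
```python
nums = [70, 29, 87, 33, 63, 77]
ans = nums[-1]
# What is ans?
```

nums has length 6. Negative index -1 maps to positive index 6 + (-1) = 5. nums[5] = 77.

77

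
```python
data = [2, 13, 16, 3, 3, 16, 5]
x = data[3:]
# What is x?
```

data has length 7. The slice data[3:] selects indices [3, 4, 5, 6] (3->3, 4->3, 5->16, 6->5), giving [3, 3, 16, 5].

[3, 3, 16, 5]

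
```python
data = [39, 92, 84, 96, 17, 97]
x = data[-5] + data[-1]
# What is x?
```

data has length 6. Negative index -5 maps to positive index 6 + (-5) = 1. data[1] = 92.
data has length 6. Negative index -1 maps to positive index 6 + (-1) = 5. data[5] = 97.
Sum: 92 + 97 = 189.

189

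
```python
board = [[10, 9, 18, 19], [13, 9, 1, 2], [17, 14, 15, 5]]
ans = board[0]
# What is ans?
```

board has 3 rows. Row 0 is [10, 9, 18, 19].

[10, 9, 18, 19]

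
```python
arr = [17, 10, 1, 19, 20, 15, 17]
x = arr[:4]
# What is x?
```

arr has length 7. The slice arr[:4] selects indices [0, 1, 2, 3] (0->17, 1->10, 2->1, 3->19), giving [17, 10, 1, 19].

[17, 10, 1, 19]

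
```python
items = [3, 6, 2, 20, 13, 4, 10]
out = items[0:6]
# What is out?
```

items has length 7. The slice items[0:6] selects indices [0, 1, 2, 3, 4, 5] (0->3, 1->6, 2->2, 3->20, 4->13, 5->4), giving [3, 6, 2, 20, 13, 4].

[3, 6, 2, 20, 13, 4]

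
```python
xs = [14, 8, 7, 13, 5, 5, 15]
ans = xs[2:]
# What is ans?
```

xs has length 7. The slice xs[2:] selects indices [2, 3, 4, 5, 6] (2->7, 3->13, 4->5, 5->5, 6->15), giving [7, 13, 5, 5, 15].

[7, 13, 5, 5, 15]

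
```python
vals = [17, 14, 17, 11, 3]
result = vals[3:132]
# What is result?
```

vals has length 5. The slice vals[3:132] selects indices [3, 4] (3->11, 4->3), giving [11, 3].

[11, 3]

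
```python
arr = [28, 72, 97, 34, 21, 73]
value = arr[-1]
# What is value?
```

arr has length 6. Negative index -1 maps to positive index 6 + (-1) = 5. arr[5] = 73.

73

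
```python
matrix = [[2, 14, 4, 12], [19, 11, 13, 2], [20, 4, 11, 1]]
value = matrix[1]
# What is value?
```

matrix has 3 rows. Row 1 is [19, 11, 13, 2].

[19, 11, 13, 2]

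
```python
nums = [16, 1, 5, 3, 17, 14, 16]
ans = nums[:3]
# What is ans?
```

nums has length 7. The slice nums[:3] selects indices [0, 1, 2] (0->16, 1->1, 2->5), giving [16, 1, 5].

[16, 1, 5]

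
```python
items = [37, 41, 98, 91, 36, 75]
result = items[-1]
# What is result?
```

items has length 6. Negative index -1 maps to positive index 6 + (-1) = 5. items[5] = 75.

75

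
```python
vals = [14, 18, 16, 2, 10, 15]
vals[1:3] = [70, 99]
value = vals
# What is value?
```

vals starts as [14, 18, 16, 2, 10, 15] (length 6). The slice vals[1:3] covers indices [1, 2] with values [18, 16]. Replacing that slice with [70, 99] (same length) produces [14, 70, 99, 2, 10, 15].

[14, 70, 99, 2, 10, 15]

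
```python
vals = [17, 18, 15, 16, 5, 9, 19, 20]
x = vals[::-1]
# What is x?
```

vals has length 8. The slice vals[::-1] selects indices [7, 6, 5, 4, 3, 2, 1, 0] (7->20, 6->19, 5->9, 4->5, 3->16, 2->15, 1->18, 0->17), giving [20, 19, 9, 5, 16, 15, 18, 17].

[20, 19, 9, 5, 16, 15, 18, 17]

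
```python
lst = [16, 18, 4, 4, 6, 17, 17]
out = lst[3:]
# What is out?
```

lst has length 7. The slice lst[3:] selects indices [3, 4, 5, 6] (3->4, 4->6, 5->17, 6->17), giving [4, 6, 17, 17].

[4, 6, 17, 17]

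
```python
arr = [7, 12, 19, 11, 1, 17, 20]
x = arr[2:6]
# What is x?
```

arr has length 7. The slice arr[2:6] selects indices [2, 3, 4, 5] (2->19, 3->11, 4->1, 5->17), giving [19, 11, 1, 17].

[19, 11, 1, 17]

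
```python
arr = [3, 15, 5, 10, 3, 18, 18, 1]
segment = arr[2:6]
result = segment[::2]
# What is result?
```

arr has length 8. The slice arr[2:6] selects indices [2, 3, 4, 5] (2->5, 3->10, 4->3, 5->18), giving [5, 10, 3, 18]. So segment = [5, 10, 3, 18]. segment has length 4. The slice segment[::2] selects indices [0, 2] (0->5, 2->3), giving [5, 3].

[5, 3]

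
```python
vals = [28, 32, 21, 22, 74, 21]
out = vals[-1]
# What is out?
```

vals has length 6. Negative index -1 maps to positive index 6 + (-1) = 5. vals[5] = 21.

21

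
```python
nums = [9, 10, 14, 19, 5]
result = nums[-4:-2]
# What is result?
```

nums has length 5. The slice nums[-4:-2] selects indices [1, 2] (1->10, 2->14), giving [10, 14].

[10, 14]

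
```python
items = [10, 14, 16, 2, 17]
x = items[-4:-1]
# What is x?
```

items has length 5. The slice items[-4:-1] selects indices [1, 2, 3] (1->14, 2->16, 3->2), giving [14, 16, 2].

[14, 16, 2]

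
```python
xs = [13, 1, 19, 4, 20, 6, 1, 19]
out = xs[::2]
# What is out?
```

xs has length 8. The slice xs[::2] selects indices [0, 2, 4, 6] (0->13, 2->19, 4->20, 6->1), giving [13, 19, 20, 1].

[13, 19, 20, 1]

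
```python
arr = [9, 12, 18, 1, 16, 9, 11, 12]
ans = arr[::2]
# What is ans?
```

arr has length 8. The slice arr[::2] selects indices [0, 2, 4, 6] (0->9, 2->18, 4->16, 6->11), giving [9, 18, 16, 11].

[9, 18, 16, 11]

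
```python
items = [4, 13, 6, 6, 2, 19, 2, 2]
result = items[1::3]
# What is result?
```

items has length 8. The slice items[1::3] selects indices [1, 4, 7] (1->13, 4->2, 7->2), giving [13, 2, 2].

[13, 2, 2]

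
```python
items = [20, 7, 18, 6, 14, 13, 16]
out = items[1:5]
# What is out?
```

items has length 7. The slice items[1:5] selects indices [1, 2, 3, 4] (1->7, 2->18, 3->6, 4->14), giving [7, 18, 6, 14].

[7, 18, 6, 14]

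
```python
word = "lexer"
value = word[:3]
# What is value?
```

word has length 5. The slice word[:3] selects indices [0, 1, 2] (0->'l', 1->'e', 2->'x'), giving 'lex'.

'lex'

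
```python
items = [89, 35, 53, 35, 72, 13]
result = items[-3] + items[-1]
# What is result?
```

items has length 6. Negative index -3 maps to positive index 6 + (-3) = 3. items[3] = 35.
items has length 6. Negative index -1 maps to positive index 6 + (-1) = 5. items[5] = 13.
Sum: 35 + 13 = 48.

48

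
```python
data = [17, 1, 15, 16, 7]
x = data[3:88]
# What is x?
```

data has length 5. The slice data[3:88] selects indices [3, 4] (3->16, 4->7), giving [16, 7].

[16, 7]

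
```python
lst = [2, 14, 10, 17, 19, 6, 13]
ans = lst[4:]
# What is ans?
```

lst has length 7. The slice lst[4:] selects indices [4, 5, 6] (4->19, 5->6, 6->13), giving [19, 6, 13].

[19, 6, 13]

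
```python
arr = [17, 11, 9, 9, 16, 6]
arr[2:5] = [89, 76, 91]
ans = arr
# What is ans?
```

arr starts as [17, 11, 9, 9, 16, 6] (length 6). The slice arr[2:5] covers indices [2, 3, 4] with values [9, 9, 16]. Replacing that slice with [89, 76, 91] (same length) produces [17, 11, 89, 76, 91, 6].

[17, 11, 89, 76, 91, 6]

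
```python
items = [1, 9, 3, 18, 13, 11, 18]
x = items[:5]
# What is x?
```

items has length 7. The slice items[:5] selects indices [0, 1, 2, 3, 4] (0->1, 1->9, 2->3, 3->18, 4->13), giving [1, 9, 3, 18, 13].

[1, 9, 3, 18, 13]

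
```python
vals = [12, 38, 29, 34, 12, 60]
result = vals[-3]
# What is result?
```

vals has length 6. Negative index -3 maps to positive index 6 + (-3) = 3. vals[3] = 34.

34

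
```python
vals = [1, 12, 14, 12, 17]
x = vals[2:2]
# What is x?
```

vals has length 5. The slice vals[2:2] resolves to an empty index range, so the result is [].

[]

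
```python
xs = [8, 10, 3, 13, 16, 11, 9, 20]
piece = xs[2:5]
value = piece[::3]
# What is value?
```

xs has length 8. The slice xs[2:5] selects indices [2, 3, 4] (2->3, 3->13, 4->16), giving [3, 13, 16]. So piece = [3, 13, 16]. piece has length 3. The slice piece[::3] selects indices [0] (0->3), giving [3].

[3]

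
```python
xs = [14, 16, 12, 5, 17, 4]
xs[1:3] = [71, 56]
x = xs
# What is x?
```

xs starts as [14, 16, 12, 5, 17, 4] (length 6). The slice xs[1:3] covers indices [1, 2] with values [16, 12]. Replacing that slice with [71, 56] (same length) produces [14, 71, 56, 5, 17, 4].

[14, 71, 56, 5, 17, 4]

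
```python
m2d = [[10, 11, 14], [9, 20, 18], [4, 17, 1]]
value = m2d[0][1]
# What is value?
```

m2d[0] = [10, 11, 14]. Taking column 1 of that row yields 11.

11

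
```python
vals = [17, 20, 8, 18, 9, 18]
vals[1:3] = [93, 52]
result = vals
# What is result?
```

vals starts as [17, 20, 8, 18, 9, 18] (length 6). The slice vals[1:3] covers indices [1, 2] with values [20, 8]. Replacing that slice with [93, 52] (same length) produces [17, 93, 52, 18, 9, 18].

[17, 93, 52, 18, 9, 18]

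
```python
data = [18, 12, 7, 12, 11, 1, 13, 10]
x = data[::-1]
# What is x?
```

data has length 8. The slice data[::-1] selects indices [7, 6, 5, 4, 3, 2, 1, 0] (7->10, 6->13, 5->1, 4->11, 3->12, 2->7, 1->12, 0->18), giving [10, 13, 1, 11, 12, 7, 12, 18].

[10, 13, 1, 11, 12, 7, 12, 18]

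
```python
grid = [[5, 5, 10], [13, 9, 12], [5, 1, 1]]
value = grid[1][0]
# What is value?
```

grid[1] = [13, 9, 12]. Taking column 0 of that row yields 13.

13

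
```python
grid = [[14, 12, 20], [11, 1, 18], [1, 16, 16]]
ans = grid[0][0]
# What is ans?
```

grid[0] = [14, 12, 20]. Taking column 0 of that row yields 14.

14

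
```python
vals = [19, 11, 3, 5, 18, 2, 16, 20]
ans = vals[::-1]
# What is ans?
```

vals has length 8. The slice vals[::-1] selects indices [7, 6, 5, 4, 3, 2, 1, 0] (7->20, 6->16, 5->2, 4->18, 3->5, 2->3, 1->11, 0->19), giving [20, 16, 2, 18, 5, 3, 11, 19].

[20, 16, 2, 18, 5, 3, 11, 19]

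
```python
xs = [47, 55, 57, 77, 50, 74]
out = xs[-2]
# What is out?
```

xs has length 6. Negative index -2 maps to positive index 6 + (-2) = 4. xs[4] = 50.

50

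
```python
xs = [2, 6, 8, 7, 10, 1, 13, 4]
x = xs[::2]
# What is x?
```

xs has length 8. The slice xs[::2] selects indices [0, 2, 4, 6] (0->2, 2->8, 4->10, 6->13), giving [2, 8, 10, 13].

[2, 8, 10, 13]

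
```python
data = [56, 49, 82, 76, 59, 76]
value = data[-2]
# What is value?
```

data has length 6. Negative index -2 maps to positive index 6 + (-2) = 4. data[4] = 59.

59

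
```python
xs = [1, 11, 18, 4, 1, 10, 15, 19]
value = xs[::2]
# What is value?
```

xs has length 8. The slice xs[::2] selects indices [0, 2, 4, 6] (0->1, 2->18, 4->1, 6->15), giving [1, 18, 1, 15].

[1, 18, 1, 15]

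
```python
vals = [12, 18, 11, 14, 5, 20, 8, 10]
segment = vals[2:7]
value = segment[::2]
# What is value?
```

vals has length 8. The slice vals[2:7] selects indices [2, 3, 4, 5, 6] (2->11, 3->14, 4->5, 5->20, 6->8), giving [11, 14, 5, 20, 8]. So segment = [11, 14, 5, 20, 8]. segment has length 5. The slice segment[::2] selects indices [0, 2, 4] (0->11, 2->5, 4->8), giving [11, 5, 8].

[11, 5, 8]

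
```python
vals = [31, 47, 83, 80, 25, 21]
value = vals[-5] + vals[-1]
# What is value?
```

vals has length 6. Negative index -5 maps to positive index 6 + (-5) = 1. vals[1] = 47.
vals has length 6. Negative index -1 maps to positive index 6 + (-1) = 5. vals[5] = 21.
Sum: 47 + 21 = 68.

68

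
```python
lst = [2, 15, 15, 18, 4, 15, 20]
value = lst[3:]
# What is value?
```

lst has length 7. The slice lst[3:] selects indices [3, 4, 5, 6] (3->18, 4->4, 5->15, 6->20), giving [18, 4, 15, 20].

[18, 4, 15, 20]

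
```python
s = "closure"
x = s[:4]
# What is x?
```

s has length 7. The slice s[:4] selects indices [0, 1, 2, 3] (0->'c', 1->'l', 2->'o', 3->'s'), giving 'clos'.

'clos'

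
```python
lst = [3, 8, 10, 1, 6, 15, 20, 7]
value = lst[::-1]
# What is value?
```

lst has length 8. The slice lst[::-1] selects indices [7, 6, 5, 4, 3, 2, 1, 0] (7->7, 6->20, 5->15, 4->6, 3->1, 2->10, 1->8, 0->3), giving [7, 20, 15, 6, 1, 10, 8, 3].

[7, 20, 15, 6, 1, 10, 8, 3]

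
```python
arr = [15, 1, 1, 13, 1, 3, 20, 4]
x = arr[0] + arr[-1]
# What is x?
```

arr has length 8. arr[0] = 15.
arr has length 8. Negative index -1 maps to positive index 8 + (-1) = 7. arr[7] = 4.
Sum: 15 + 4 = 19.

19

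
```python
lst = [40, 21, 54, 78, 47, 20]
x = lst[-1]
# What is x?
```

lst has length 6. Negative index -1 maps to positive index 6 + (-1) = 5. lst[5] = 20.

20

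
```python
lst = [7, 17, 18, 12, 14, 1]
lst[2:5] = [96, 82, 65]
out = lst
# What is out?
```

lst starts as [7, 17, 18, 12, 14, 1] (length 6). The slice lst[2:5] covers indices [2, 3, 4] with values [18, 12, 14]. Replacing that slice with [96, 82, 65] (same length) produces [7, 17, 96, 82, 65, 1].

[7, 17, 96, 82, 65, 1]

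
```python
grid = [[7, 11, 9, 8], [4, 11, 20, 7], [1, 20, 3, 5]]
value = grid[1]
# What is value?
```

grid has 3 rows. Row 1 is [4, 11, 20, 7].

[4, 11, 20, 7]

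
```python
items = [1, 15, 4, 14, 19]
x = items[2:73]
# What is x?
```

items has length 5. The slice items[2:73] selects indices [2, 3, 4] (2->4, 3->14, 4->19), giving [4, 14, 19].

[4, 14, 19]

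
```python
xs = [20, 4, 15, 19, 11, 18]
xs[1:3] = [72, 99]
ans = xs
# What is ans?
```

xs starts as [20, 4, 15, 19, 11, 18] (length 6). The slice xs[1:3] covers indices [1, 2] with values [4, 15]. Replacing that slice with [72, 99] (same length) produces [20, 72, 99, 19, 11, 18].

[20, 72, 99, 19, 11, 18]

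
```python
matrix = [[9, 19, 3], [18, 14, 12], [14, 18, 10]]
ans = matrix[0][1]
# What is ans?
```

matrix[0] = [9, 19, 3]. Taking column 1 of that row yields 19.

19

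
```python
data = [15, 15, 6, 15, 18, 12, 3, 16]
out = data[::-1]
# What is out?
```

data has length 8. The slice data[::-1] selects indices [7, 6, 5, 4, 3, 2, 1, 0] (7->16, 6->3, 5->12, 4->18, 3->15, 2->6, 1->15, 0->15), giving [16, 3, 12, 18, 15, 6, 15, 15].

[16, 3, 12, 18, 15, 6, 15, 15]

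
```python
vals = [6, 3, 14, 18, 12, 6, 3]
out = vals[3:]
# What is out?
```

vals has length 7. The slice vals[3:] selects indices [3, 4, 5, 6] (3->18, 4->12, 5->6, 6->3), giving [18, 12, 6, 3].

[18, 12, 6, 3]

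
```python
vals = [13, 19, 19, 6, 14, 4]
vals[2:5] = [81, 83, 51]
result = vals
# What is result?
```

vals starts as [13, 19, 19, 6, 14, 4] (length 6). The slice vals[2:5] covers indices [2, 3, 4] with values [19, 6, 14]. Replacing that slice with [81, 83, 51] (same length) produces [13, 19, 81, 83, 51, 4].

[13, 19, 81, 83, 51, 4]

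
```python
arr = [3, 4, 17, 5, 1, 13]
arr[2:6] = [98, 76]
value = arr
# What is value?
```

arr starts as [3, 4, 17, 5, 1, 13] (length 6). The slice arr[2:6] covers indices [2, 3, 4, 5] with values [17, 5, 1, 13]. Replacing that slice with [98, 76] (different length) produces [3, 4, 98, 76].

[3, 4, 98, 76]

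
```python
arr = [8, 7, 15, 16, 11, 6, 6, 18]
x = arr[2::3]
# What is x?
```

arr has length 8. The slice arr[2::3] selects indices [2, 5] (2->15, 5->6), giving [15, 6].

[15, 6]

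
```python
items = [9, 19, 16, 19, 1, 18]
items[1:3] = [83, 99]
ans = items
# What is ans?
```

items starts as [9, 19, 16, 19, 1, 18] (length 6). The slice items[1:3] covers indices [1, 2] with values [19, 16]. Replacing that slice with [83, 99] (same length) produces [9, 83, 99, 19, 1, 18].

[9, 83, 99, 19, 1, 18]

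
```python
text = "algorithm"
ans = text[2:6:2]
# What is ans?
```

text has length 9. The slice text[2:6:2] selects indices [2, 4] (2->'g', 4->'r'), giving 'gr'.

'gr'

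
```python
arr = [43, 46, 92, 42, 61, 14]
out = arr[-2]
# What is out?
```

arr has length 6. Negative index -2 maps to positive index 6 + (-2) = 4. arr[4] = 61.

61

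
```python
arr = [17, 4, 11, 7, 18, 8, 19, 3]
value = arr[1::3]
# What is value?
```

arr has length 8. The slice arr[1::3] selects indices [1, 4, 7] (1->4, 4->18, 7->3), giving [4, 18, 3].

[4, 18, 3]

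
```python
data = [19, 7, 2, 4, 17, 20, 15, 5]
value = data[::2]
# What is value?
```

data has length 8. The slice data[::2] selects indices [0, 2, 4, 6] (0->19, 2->2, 4->17, 6->15), giving [19, 2, 17, 15].

[19, 2, 17, 15]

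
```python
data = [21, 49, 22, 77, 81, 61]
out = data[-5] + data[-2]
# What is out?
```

data has length 6. Negative index -5 maps to positive index 6 + (-5) = 1. data[1] = 49.
data has length 6. Negative index -2 maps to positive index 6 + (-2) = 4. data[4] = 81.
Sum: 49 + 81 = 130.

130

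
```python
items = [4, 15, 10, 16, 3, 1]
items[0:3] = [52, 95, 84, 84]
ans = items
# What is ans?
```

items starts as [4, 15, 10, 16, 3, 1] (length 6). The slice items[0:3] covers indices [0, 1, 2] with values [4, 15, 10]. Replacing that slice with [52, 95, 84, 84] (different length) produces [52, 95, 84, 84, 16, 3, 1].

[52, 95, 84, 84, 16, 3, 1]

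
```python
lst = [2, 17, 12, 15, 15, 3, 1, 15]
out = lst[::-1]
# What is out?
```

lst has length 8. The slice lst[::-1] selects indices [7, 6, 5, 4, 3, 2, 1, 0] (7->15, 6->1, 5->3, 4->15, 3->15, 2->12, 1->17, 0->2), giving [15, 1, 3, 15, 15, 12, 17, 2].

[15, 1, 3, 15, 15, 12, 17, 2]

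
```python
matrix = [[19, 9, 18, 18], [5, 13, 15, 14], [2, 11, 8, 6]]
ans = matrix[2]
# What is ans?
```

matrix has 3 rows. Row 2 is [2, 11, 8, 6].

[2, 11, 8, 6]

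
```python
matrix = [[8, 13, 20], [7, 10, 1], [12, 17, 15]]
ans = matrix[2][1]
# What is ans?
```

matrix[2] = [12, 17, 15]. Taking column 1 of that row yields 17.

17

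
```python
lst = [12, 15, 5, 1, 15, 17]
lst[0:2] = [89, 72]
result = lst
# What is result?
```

lst starts as [12, 15, 5, 1, 15, 17] (length 6). The slice lst[0:2] covers indices [0, 1] with values [12, 15]. Replacing that slice with [89, 72] (same length) produces [89, 72, 5, 1, 15, 17].

[89, 72, 5, 1, 15, 17]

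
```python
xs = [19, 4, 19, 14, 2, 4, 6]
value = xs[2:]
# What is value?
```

xs has length 7. The slice xs[2:] selects indices [2, 3, 4, 5, 6] (2->19, 3->14, 4->2, 5->4, 6->6), giving [19, 14, 2, 4, 6].

[19, 14, 2, 4, 6]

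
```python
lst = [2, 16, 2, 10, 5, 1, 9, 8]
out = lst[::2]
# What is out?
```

lst has length 8. The slice lst[::2] selects indices [0, 2, 4, 6] (0->2, 2->2, 4->5, 6->9), giving [2, 2, 5, 9].

[2, 2, 5, 9]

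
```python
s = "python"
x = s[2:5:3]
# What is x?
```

s has length 6. The slice s[2:5:3] selects indices [2] (2->'t'), giving 't'.

't'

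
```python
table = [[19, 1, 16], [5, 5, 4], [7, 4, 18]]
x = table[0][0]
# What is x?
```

table[0] = [19, 1, 16]. Taking column 0 of that row yields 19.

19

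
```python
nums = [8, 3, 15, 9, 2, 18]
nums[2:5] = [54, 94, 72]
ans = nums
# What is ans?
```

nums starts as [8, 3, 15, 9, 2, 18] (length 6). The slice nums[2:5] covers indices [2, 3, 4] with values [15, 9, 2]. Replacing that slice with [54, 94, 72] (same length) produces [8, 3, 54, 94, 72, 18].

[8, 3, 54, 94, 72, 18]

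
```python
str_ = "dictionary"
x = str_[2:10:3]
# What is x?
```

str_ has length 10. The slice str_[2:10:3] selects indices [2, 5, 8] (2->'c', 5->'o', 8->'r'), giving 'cor'.

'cor'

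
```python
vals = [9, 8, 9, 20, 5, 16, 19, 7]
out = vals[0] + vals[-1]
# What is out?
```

vals has length 8. vals[0] = 9.
vals has length 8. Negative index -1 maps to positive index 8 + (-1) = 7. vals[7] = 7.
Sum: 9 + 7 = 16.

16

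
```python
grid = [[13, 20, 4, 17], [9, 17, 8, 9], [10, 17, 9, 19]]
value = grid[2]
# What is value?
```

grid has 3 rows. Row 2 is [10, 17, 9, 19].

[10, 17, 9, 19]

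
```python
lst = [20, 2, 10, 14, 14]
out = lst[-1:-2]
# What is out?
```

lst has length 5. The slice lst[-1:-2] resolves to an empty index range, so the result is [].

[]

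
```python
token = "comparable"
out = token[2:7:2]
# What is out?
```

token has length 10. The slice token[2:7:2] selects indices [2, 4, 6] (2->'m', 4->'a', 6->'a'), giving 'maa'.

'maa'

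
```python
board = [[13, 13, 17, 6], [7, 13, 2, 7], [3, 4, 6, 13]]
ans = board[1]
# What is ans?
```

board has 3 rows. Row 1 is [7, 13, 2, 7].

[7, 13, 2, 7]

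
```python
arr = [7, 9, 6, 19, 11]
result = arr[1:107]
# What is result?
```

arr has length 5. The slice arr[1:107] selects indices [1, 2, 3, 4] (1->9, 2->6, 3->19, 4->11), giving [9, 6, 19, 11].

[9, 6, 19, 11]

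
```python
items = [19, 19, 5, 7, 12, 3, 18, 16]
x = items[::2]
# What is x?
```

items has length 8. The slice items[::2] selects indices [0, 2, 4, 6] (0->19, 2->5, 4->12, 6->18), giving [19, 5, 12, 18].

[19, 5, 12, 18]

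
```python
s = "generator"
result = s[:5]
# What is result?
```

s has length 9. The slice s[:5] selects indices [0, 1, 2, 3, 4] (0->'g', 1->'e', 2->'n', 3->'e', 4->'r'), giving 'gener'.

'gener'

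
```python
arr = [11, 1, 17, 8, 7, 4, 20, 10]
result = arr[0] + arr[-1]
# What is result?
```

arr has length 8. arr[0] = 11.
arr has length 8. Negative index -1 maps to positive index 8 + (-1) = 7. arr[7] = 10.
Sum: 11 + 10 = 21.

21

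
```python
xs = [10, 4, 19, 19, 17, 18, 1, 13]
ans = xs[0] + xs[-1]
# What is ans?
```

xs has length 8. xs[0] = 10.
xs has length 8. Negative index -1 maps to positive index 8 + (-1) = 7. xs[7] = 13.
Sum: 10 + 13 = 23.

23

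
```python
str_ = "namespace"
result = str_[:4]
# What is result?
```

str_ has length 9. The slice str_[:4] selects indices [0, 1, 2, 3] (0->'n', 1->'a', 2->'m', 3->'e'), giving 'name'.

'name'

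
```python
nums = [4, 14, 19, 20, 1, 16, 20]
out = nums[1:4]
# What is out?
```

nums has length 7. The slice nums[1:4] selects indices [1, 2, 3] (1->14, 2->19, 3->20), giving [14, 19, 20].

[14, 19, 20]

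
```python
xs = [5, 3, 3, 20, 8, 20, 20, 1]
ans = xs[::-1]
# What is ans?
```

xs has length 8. The slice xs[::-1] selects indices [7, 6, 5, 4, 3, 2, 1, 0] (7->1, 6->20, 5->20, 4->8, 3->20, 2->3, 1->3, 0->5), giving [1, 20, 20, 8, 20, 3, 3, 5].

[1, 20, 20, 8, 20, 3, 3, 5]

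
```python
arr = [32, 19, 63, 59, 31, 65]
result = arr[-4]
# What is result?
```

arr has length 6. Negative index -4 maps to positive index 6 + (-4) = 2. arr[2] = 63.

63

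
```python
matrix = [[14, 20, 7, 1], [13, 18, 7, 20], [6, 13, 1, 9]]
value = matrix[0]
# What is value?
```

matrix has 3 rows. Row 0 is [14, 20, 7, 1].

[14, 20, 7, 1]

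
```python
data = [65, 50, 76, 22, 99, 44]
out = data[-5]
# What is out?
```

data has length 6. Negative index -5 maps to positive index 6 + (-5) = 1. data[1] = 50.

50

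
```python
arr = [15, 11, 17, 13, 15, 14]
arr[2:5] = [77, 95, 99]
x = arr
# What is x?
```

arr starts as [15, 11, 17, 13, 15, 14] (length 6). The slice arr[2:5] covers indices [2, 3, 4] with values [17, 13, 15]. Replacing that slice with [77, 95, 99] (same length) produces [15, 11, 77, 95, 99, 14].

[15, 11, 77, 95, 99, 14]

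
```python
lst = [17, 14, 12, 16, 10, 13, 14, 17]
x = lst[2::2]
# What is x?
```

lst has length 8. The slice lst[2::2] selects indices [2, 4, 6] (2->12, 4->10, 6->14), giving [12, 10, 14].

[12, 10, 14]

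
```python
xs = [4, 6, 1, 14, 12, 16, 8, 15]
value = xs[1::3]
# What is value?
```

xs has length 8. The slice xs[1::3] selects indices [1, 4, 7] (1->6, 4->12, 7->15), giving [6, 12, 15].

[6, 12, 15]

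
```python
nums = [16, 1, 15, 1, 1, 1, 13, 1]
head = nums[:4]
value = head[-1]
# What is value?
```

nums has length 8. The slice nums[:4] selects indices [0, 1, 2, 3] (0->16, 1->1, 2->15, 3->1), giving [16, 1, 15, 1]. So head = [16, 1, 15, 1]. Then head[-1] = 1.

1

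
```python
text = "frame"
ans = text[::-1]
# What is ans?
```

text has length 5. The slice text[::-1] selects indices [4, 3, 2, 1, 0] (4->'e', 3->'m', 2->'a', 1->'r', 0->'f'), giving 'emarf'.

'emarf'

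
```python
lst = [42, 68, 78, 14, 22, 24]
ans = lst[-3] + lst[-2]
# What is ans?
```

lst has length 6. Negative index -3 maps to positive index 6 + (-3) = 3. lst[3] = 14.
lst has length 6. Negative index -2 maps to positive index 6 + (-2) = 4. lst[4] = 22.
Sum: 14 + 22 = 36.

36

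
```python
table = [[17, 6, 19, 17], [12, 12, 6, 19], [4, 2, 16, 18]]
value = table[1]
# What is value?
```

table has 3 rows. Row 1 is [12, 12, 6, 19].

[12, 12, 6, 19]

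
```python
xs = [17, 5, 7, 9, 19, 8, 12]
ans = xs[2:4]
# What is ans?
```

xs has length 7. The slice xs[2:4] selects indices [2, 3] (2->7, 3->9), giving [7, 9].

[7, 9]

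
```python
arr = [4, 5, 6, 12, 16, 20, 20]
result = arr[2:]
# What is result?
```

arr has length 7. The slice arr[2:] selects indices [2, 3, 4, 5, 6] (2->6, 3->12, 4->16, 5->20, 6->20), giving [6, 12, 16, 20, 20].

[6, 12, 16, 20, 20]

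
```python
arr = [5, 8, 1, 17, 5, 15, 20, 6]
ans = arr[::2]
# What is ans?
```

arr has length 8. The slice arr[::2] selects indices [0, 2, 4, 6] (0->5, 2->1, 4->5, 6->20), giving [5, 1, 5, 20].

[5, 1, 5, 20]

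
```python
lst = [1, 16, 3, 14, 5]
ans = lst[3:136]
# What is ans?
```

lst has length 5. The slice lst[3:136] selects indices [3, 4] (3->14, 4->5), giving [14, 5].

[14, 5]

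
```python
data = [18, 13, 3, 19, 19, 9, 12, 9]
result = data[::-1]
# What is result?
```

data has length 8. The slice data[::-1] selects indices [7, 6, 5, 4, 3, 2, 1, 0] (7->9, 6->12, 5->9, 4->19, 3->19, 2->3, 1->13, 0->18), giving [9, 12, 9, 19, 19, 3, 13, 18].

[9, 12, 9, 19, 19, 3, 13, 18]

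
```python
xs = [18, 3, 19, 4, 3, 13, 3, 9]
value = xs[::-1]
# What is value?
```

xs has length 8. The slice xs[::-1] selects indices [7, 6, 5, 4, 3, 2, 1, 0] (7->9, 6->3, 5->13, 4->3, 3->4, 2->19, 1->3, 0->18), giving [9, 3, 13, 3, 4, 19, 3, 18].

[9, 3, 13, 3, 4, 19, 3, 18]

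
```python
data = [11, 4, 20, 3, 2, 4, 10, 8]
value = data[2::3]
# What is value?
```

data has length 8. The slice data[2::3] selects indices [2, 5] (2->20, 5->4), giving [20, 4].

[20, 4]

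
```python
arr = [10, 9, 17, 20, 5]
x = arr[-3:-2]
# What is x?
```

arr has length 5. The slice arr[-3:-2] selects indices [2] (2->17), giving [17].

[17]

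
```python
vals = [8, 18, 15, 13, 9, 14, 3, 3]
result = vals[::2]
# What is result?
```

vals has length 8. The slice vals[::2] selects indices [0, 2, 4, 6] (0->8, 2->15, 4->9, 6->3), giving [8, 15, 9, 3].

[8, 15, 9, 3]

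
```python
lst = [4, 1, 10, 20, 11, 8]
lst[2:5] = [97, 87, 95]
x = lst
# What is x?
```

lst starts as [4, 1, 10, 20, 11, 8] (length 6). The slice lst[2:5] covers indices [2, 3, 4] with values [10, 20, 11]. Replacing that slice with [97, 87, 95] (same length) produces [4, 1, 97, 87, 95, 8].

[4, 1, 97, 87, 95, 8]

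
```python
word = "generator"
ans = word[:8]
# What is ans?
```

word has length 9. The slice word[:8] selects indices [0, 1, 2, 3, 4, 5, 6, 7] (0->'g', 1->'e', 2->'n', 3->'e', 4->'r', 5->'a', 6->'t', 7->'o'), giving 'generato'.

'generato'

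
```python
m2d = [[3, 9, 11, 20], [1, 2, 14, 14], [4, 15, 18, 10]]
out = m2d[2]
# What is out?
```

m2d has 3 rows. Row 2 is [4, 15, 18, 10].

[4, 15, 18, 10]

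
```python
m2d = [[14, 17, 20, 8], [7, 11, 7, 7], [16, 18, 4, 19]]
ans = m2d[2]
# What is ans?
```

m2d has 3 rows. Row 2 is [16, 18, 4, 19].

[16, 18, 4, 19]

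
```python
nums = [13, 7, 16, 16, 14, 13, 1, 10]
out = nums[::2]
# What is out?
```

nums has length 8. The slice nums[::2] selects indices [0, 2, 4, 6] (0->13, 2->16, 4->14, 6->1), giving [13, 16, 14, 1].

[13, 16, 14, 1]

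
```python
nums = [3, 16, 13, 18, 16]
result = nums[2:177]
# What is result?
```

nums has length 5. The slice nums[2:177] selects indices [2, 3, 4] (2->13, 3->18, 4->16), giving [13, 18, 16].

[13, 18, 16]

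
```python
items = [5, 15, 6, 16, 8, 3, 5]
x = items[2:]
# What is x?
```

items has length 7. The slice items[2:] selects indices [2, 3, 4, 5, 6] (2->6, 3->16, 4->8, 5->3, 6->5), giving [6, 16, 8, 3, 5].

[6, 16, 8, 3, 5]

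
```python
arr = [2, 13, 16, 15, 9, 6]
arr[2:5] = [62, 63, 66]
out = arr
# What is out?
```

arr starts as [2, 13, 16, 15, 9, 6] (length 6). The slice arr[2:5] covers indices [2, 3, 4] with values [16, 15, 9]. Replacing that slice with [62, 63, 66] (same length) produces [2, 13, 62, 63, 66, 6].

[2, 13, 62, 63, 66, 6]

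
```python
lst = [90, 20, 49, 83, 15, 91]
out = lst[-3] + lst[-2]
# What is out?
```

lst has length 6. Negative index -3 maps to positive index 6 + (-3) = 3. lst[3] = 83.
lst has length 6. Negative index -2 maps to positive index 6 + (-2) = 4. lst[4] = 15.
Sum: 83 + 15 = 98.

98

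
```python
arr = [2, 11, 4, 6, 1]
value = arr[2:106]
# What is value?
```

arr has length 5. The slice arr[2:106] selects indices [2, 3, 4] (2->4, 3->6, 4->1), giving [4, 6, 1].

[4, 6, 1]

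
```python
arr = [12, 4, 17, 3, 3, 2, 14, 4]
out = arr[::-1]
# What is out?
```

arr has length 8. The slice arr[::-1] selects indices [7, 6, 5, 4, 3, 2, 1, 0] (7->4, 6->14, 5->2, 4->3, 3->3, 2->17, 1->4, 0->12), giving [4, 14, 2, 3, 3, 17, 4, 12].

[4, 14, 2, 3, 3, 17, 4, 12]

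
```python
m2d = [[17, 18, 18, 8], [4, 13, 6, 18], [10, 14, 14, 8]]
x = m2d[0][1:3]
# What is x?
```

m2d[0] = [17, 18, 18, 8]. m2d[0] has length 4. The slice m2d[0][1:3] selects indices [1, 2] (1->18, 2->18), giving [18, 18].

[18, 18]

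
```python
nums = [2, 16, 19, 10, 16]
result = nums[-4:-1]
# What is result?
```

nums has length 5. The slice nums[-4:-1] selects indices [1, 2, 3] (1->16, 2->19, 3->10), giving [16, 19, 10].

[16, 19, 10]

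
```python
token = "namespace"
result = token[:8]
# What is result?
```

token has length 9. The slice token[:8] selects indices [0, 1, 2, 3, 4, 5, 6, 7] (0->'n', 1->'a', 2->'m', 3->'e', 4->'s', 5->'p', 6->'a', 7->'c'), giving 'namespac'.

'namespac'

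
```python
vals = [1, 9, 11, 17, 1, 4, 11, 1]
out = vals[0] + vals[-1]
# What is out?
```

vals has length 8. vals[0] = 1.
vals has length 8. Negative index -1 maps to positive index 8 + (-1) = 7. vals[7] = 1.
Sum: 1 + 1 = 2.

2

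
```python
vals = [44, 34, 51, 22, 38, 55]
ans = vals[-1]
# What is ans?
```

vals has length 6. Negative index -1 maps to positive index 6 + (-1) = 5. vals[5] = 55.

55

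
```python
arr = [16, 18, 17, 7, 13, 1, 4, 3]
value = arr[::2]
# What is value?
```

arr has length 8. The slice arr[::2] selects indices [0, 2, 4, 6] (0->16, 2->17, 4->13, 6->4), giving [16, 17, 13, 4].

[16, 17, 13, 4]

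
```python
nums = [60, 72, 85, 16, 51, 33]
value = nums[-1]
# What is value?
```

nums has length 6. Negative index -1 maps to positive index 6 + (-1) = 5. nums[5] = 33.

33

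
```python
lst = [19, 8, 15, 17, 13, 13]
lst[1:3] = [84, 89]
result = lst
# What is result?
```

lst starts as [19, 8, 15, 17, 13, 13] (length 6). The slice lst[1:3] covers indices [1, 2] with values [8, 15]. Replacing that slice with [84, 89] (same length) produces [19, 84, 89, 17, 13, 13].

[19, 84, 89, 17, 13, 13]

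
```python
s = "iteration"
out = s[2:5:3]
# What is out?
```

s has length 9. The slice s[2:5:3] selects indices [2] (2->'e'), giving 'e'.

'e'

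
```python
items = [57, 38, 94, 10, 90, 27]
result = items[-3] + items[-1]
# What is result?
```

items has length 6. Negative index -3 maps to positive index 6 + (-3) = 3. items[3] = 10.
items has length 6. Negative index -1 maps to positive index 6 + (-1) = 5. items[5] = 27.
Sum: 10 + 27 = 37.

37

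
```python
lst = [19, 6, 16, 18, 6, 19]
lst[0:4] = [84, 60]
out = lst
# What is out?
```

lst starts as [19, 6, 16, 18, 6, 19] (length 6). The slice lst[0:4] covers indices [0, 1, 2, 3] with values [19, 6, 16, 18]. Replacing that slice with [84, 60] (different length) produces [84, 60, 6, 19].

[84, 60, 6, 19]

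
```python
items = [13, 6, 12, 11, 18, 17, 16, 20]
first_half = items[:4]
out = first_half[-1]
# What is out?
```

items has length 8. The slice items[:4] selects indices [0, 1, 2, 3] (0->13, 1->6, 2->12, 3->11), giving [13, 6, 12, 11]. So first_half = [13, 6, 12, 11]. Then first_half[-1] = 11.

11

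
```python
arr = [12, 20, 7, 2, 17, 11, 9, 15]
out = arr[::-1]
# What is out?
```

arr has length 8. The slice arr[::-1] selects indices [7, 6, 5, 4, 3, 2, 1, 0] (7->15, 6->9, 5->11, 4->17, 3->2, 2->7, 1->20, 0->12), giving [15, 9, 11, 17, 2, 7, 20, 12].

[15, 9, 11, 17, 2, 7, 20, 12]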